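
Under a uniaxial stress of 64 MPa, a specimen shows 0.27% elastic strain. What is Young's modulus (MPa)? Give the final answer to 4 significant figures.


E = sigma / epsilon
epsilon = 0.27% = 2.7e-03
E = 64 / 2.7e-03
E = 23700 MPa


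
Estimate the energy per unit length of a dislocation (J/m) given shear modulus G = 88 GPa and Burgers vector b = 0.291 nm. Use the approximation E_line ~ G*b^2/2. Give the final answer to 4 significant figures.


E = G*b^2/2
b = 0.291 nm = 2.91e-10 m
G = 88 GPa = 8.8e+10 Pa
E = 0.5 * 8.8e+10 * (2.91e-10)^2
E = 3.726e-09 J/m


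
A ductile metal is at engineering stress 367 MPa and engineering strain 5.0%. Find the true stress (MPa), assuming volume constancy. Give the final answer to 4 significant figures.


sigma_true = sigma_eng * (1 + epsilon_eng)
sigma_true = 367 * (1 + 0.05)
sigma_true = 385.4 MPa


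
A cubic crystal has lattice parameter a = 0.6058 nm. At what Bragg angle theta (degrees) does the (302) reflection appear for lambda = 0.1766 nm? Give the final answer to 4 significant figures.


d = a / sqrt(h^2+k^2+l^2)
d = 0.6058 / sqrt(13) = 0.168019 nm
lambda = 2*d*sin(theta)  =>  sin(theta) = lambda / (2*d)
sin(theta) = 0.1766 / (2 * 0.168019) = 0.525537
theta = 31.7 deg


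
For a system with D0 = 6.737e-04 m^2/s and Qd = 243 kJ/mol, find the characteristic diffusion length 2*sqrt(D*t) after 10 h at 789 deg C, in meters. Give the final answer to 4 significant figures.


Step 1: D = D0 * exp(-Qd/(R*T))
T = 1062.15 K
D = 6.737e-04 * exp(-243e3 / (8.314 * 1062.15)) = 7.54621e-16 m^2/s
Step 2: L = 2*sqrt(D*t)
t = 10 h = 36000 s
L = 2*sqrt(7.54621e-16 * 36000) = 1.042e-05 m


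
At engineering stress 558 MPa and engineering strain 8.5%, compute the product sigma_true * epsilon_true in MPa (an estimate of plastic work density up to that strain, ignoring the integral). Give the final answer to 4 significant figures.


sigma_true = sigma_eng * (1 + epsilon_eng)
sigma_true = 558 * (1 + 0.085) = 605.43 MPa
epsilon_true = ln(1 + epsilon_eng)
epsilon_true = ln(1 + 0.085) = 0.08158
sigma_true * epsilon_true = 605.43 * 0.08158 = 49.39 MPa


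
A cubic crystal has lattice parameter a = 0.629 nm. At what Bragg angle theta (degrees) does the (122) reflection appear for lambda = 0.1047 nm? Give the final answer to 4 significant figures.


d = a / sqrt(h^2+k^2+l^2)
d = 0.629 / sqrt(9) = 0.209667 nm
lambda = 2*d*sin(theta)  =>  sin(theta) = lambda / (2*d)
sin(theta) = 0.1047 / (2 * 0.209667) = 0.249682
theta = 14.46 deg


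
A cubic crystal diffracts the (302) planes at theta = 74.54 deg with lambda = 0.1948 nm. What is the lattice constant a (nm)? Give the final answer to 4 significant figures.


d = lambda / (2*sin(theta))
d = 0.1948 / (2*sin(74.54 deg))
d = 0.101057 nm
a = d * sqrt(h^2+k^2+l^2) = 0.101057 * sqrt(13)
a = 0.3644 nm


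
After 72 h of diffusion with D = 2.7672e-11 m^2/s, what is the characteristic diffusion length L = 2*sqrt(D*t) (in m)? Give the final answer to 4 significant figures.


t = 72 hr = 259200 s
Diffusion length = 2*sqrt(D*t)
= 2*sqrt(2.7672e-11 * 259200)
= 5.356e-03 m


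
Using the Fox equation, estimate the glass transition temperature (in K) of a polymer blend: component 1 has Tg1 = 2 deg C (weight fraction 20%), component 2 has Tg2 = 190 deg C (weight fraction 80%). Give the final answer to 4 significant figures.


1/Tg = w1/Tg1 + w2/Tg2 (in Kelvin)
Tg1 = 275.15 K, Tg2 = 463.15 K
1/Tg = 0.2/275.15 + 0.8/463.15
Tg = 407.5 K


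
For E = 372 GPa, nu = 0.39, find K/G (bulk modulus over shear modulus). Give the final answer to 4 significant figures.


G = E / (2*(1+nu))
G = 372 / (2*(1+0.39)) = 133.813 GPa
K = E / (3*(1-2*nu))
K = 372 / (3*(1-2*0.39)) = 563.636 GPa
K/G = 563.636 / 133.813 = 4.212


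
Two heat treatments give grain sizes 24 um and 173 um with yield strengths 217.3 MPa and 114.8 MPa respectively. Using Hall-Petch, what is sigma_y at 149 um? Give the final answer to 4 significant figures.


sigma_y = sigma0 + k / sqrt(d)
1/sqrt(d1) = 1/sqrt(2.4e-05) = 204.124;  1/sqrt(d2) = 76.0286
k = (sigma1 - sigma2) / (1/sqrt(d1) - 1/sqrt(d2)) = (217.3 - 114.8) / (204.124 - 76.0286) = 0.800184 MPa*m^0.5
sigma0 = sigma1 - k/sqrt(d1) = 217.3 - 0.800184*204.124 = 53.9631 MPa
sigma_y(d3) = 53.9631 + 0.800184 / sqrt(1.49e-04) = 119.5 MPa


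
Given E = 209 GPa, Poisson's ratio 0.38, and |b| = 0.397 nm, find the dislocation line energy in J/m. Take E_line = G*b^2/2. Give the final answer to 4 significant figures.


Step 1: G = E / (2*(1+nu))
G = 209 / (2*(1+0.38)) = 75.7246 GPa = 7.57246e+10 Pa
Step 2: E_line = G*b^2/2
b = 0.397 nm = 3.97e-10 m
E_line = 0.5 * 7.57246e+10 * (3.97e-10)^2 = 5.967e-09 J/m


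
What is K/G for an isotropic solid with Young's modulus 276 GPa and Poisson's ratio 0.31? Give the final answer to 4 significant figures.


G = E / (2*(1+nu))
G = 276 / (2*(1+0.31)) = 105.344 GPa
K = E / (3*(1-2*nu))
K = 276 / (3*(1-2*0.31)) = 242.105 GPa
K/G = 242.105 / 105.344 = 2.298


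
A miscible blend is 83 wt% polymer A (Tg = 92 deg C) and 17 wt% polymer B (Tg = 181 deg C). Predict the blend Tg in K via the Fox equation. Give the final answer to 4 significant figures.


1/Tg = w1/Tg1 + w2/Tg2 (in Kelvin)
Tg1 = 365.15 K, Tg2 = 454.15 K
1/Tg = 0.83/365.15 + 0.17/454.15
Tg = 377.7 K


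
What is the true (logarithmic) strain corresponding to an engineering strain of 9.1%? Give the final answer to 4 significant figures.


epsilon_true = ln(1 + epsilon_eng)
epsilon_true = ln(1 + 0.091)
epsilon_true = 0.08709


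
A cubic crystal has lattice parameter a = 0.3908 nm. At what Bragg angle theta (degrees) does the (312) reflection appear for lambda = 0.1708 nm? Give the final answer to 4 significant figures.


d = a / sqrt(h^2+k^2+l^2)
d = 0.3908 / sqrt(14) = 0.104446 nm
lambda = 2*d*sin(theta)  =>  sin(theta) = lambda / (2*d)
sin(theta) = 0.1708 / (2 * 0.104446) = 0.81765
theta = 54.85 deg


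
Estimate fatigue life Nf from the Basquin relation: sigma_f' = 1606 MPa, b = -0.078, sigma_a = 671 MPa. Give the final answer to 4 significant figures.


sigma_a = sigma_f' * (2*Nf)^b
2*Nf = (sigma_a / sigma_f')^(1/b)
2*Nf = (671 / 1606)^(1/-0.078)
2*Nf = 72321.8
Nf = 36160 cycles


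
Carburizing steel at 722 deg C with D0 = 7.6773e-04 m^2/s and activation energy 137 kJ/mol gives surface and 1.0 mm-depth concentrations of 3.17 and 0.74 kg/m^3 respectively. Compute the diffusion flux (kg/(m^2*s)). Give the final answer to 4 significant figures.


Step 1: D = D0 * exp(-Qd/(R*T))
T = 722 + 273.15 = 995.15 K
D = 7.6773e-04 * exp(-137e3 / (8.314 * 995.15)) = 4.94227e-11 m^2/s
Step 2: J = D * (C1 - C2) / dx
J = 4.94227e-11 * (3.17 - 0.74) / 1e-03
J = 1.201e-07 kg/(m^2*s)


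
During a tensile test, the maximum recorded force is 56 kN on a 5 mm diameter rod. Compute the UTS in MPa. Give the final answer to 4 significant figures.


A0 = pi*(d/2)^2 = pi*(5/2)^2 = 19.635 mm^2
UTS = F_max / A0 = 56*1000 / 19.635
UTS = 2852 MPa


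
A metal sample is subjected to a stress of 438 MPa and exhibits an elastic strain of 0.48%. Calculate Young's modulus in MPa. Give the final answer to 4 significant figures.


E = sigma / epsilon
epsilon = 0.48% = 4.8e-03
E = 438 / 4.8e-03
E = 91250 MPa


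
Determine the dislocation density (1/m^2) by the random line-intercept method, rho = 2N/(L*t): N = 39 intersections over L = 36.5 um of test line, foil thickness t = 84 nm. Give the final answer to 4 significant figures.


rho = 2N / (L * t)
L = 36.5 um = 3.65e-05 m, t = 84 nm = 8.4e-08 m
rho = 2 * 39 / (3.65e-05 * 8.4e-08)
rho = 2.544e+13 1/m^2


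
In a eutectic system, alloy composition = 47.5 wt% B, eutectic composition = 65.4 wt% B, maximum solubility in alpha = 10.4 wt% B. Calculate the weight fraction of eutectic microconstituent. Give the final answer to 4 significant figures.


f_primary = (C_e - C0) / (C_e - C_alpha_max)
f_primary = (65.4 - 47.5) / (65.4 - 10.4)
f_primary = 0.325455
f_eutectic = 1 - 0.325455 = 0.6745


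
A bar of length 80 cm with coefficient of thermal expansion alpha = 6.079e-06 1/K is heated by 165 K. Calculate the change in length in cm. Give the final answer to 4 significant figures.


dL = L0 * alpha * dT
dL = 80 * 6.079e-06 * 165
dL = 0.08024 cm


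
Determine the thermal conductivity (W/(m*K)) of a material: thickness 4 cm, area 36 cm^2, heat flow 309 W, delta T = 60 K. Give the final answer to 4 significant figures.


k = Q*L / (A*dT)
L = 0.04 m, A = 3.6e-03 m^2
k = 309 * 0.04 / (3.6e-03 * 60)
k = 57.22 W/(m*K)


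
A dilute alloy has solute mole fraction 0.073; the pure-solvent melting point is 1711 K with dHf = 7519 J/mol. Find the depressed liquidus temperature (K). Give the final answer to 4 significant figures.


dT = R*Tm^2*x / dHf
dT = 8.314 * 1711^2 * 0.073 / 7519
dT = 236.305 K
T_new = 1711 - 236.305 = 1475 K


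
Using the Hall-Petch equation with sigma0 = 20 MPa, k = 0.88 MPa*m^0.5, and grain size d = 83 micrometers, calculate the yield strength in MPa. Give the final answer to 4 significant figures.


sigma_y = sigma0 + k / sqrt(d)
d = 83 um = 8.3e-05 m
sigma_y = 20 + 0.88 / sqrt(8.3e-05)
sigma_y = 116.6 MPa


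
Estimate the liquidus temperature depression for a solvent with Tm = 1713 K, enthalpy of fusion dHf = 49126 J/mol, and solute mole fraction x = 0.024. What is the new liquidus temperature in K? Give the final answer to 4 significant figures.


dT = R*Tm^2*x / dHf
dT = 8.314 * 1713^2 * 0.024 / 49126
dT = 11.9186 K
T_new = 1713 - 11.9186 = 1701 K


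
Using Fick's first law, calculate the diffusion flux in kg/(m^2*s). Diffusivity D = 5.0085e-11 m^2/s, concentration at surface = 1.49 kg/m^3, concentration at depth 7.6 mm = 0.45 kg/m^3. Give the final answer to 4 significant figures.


J = -D * (dC/dx) = D * (C1 - C2) / dx
J = 5.0085e-11 * (1.49 - 0.45) / 7.6e-03
J = 6.854e-09 kg/(m^2*s)


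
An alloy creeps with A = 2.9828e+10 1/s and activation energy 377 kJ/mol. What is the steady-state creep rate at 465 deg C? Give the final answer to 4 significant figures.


rate = A * exp(-Q / (R*T))
T = 465 + 273.15 = 738.15 K
rate = 2.9828e+10 * exp(-377e3 / (8.314 * 738.15))
rate = 6.245e-17 1/s


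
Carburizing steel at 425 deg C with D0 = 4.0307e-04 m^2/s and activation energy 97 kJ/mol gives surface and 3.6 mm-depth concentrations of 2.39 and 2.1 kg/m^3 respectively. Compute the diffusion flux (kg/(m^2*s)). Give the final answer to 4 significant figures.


Step 1: D = D0 * exp(-Qd/(R*T))
T = 425 + 273.15 = 698.15 K
D = 4.0307e-04 * exp(-97e3 / (8.314 * 698.15)) = 2.22694e-11 m^2/s
Step 2: J = D * (C1 - C2) / dx
J = 2.22694e-11 * (2.39 - 2.1) / 3.6e-03
J = 1.794e-09 kg/(m^2*s)


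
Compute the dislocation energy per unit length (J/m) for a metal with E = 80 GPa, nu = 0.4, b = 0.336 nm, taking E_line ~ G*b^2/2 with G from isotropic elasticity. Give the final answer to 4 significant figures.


Step 1: G = E / (2*(1+nu))
G = 80 / (2*(1+0.4)) = 28.5714 GPa = 2.85714e+10 Pa
Step 2: E_line = G*b^2/2
b = 0.336 nm = 3.36e-10 m
E_line = 0.5 * 2.85714e+10 * (3.36e-10)^2 = 1.613e-09 J/m


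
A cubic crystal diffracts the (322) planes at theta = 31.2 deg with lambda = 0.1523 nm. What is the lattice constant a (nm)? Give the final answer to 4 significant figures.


d = lambda / (2*sin(theta))
d = 0.1523 / (2*sin(31.2 deg))
d = 0.147 nm
a = d * sqrt(h^2+k^2+l^2) = 0.147 * sqrt(17)
a = 0.6061 nm


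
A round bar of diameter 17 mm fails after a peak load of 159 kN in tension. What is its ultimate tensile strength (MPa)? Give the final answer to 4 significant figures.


A0 = pi*(d/2)^2 = pi*(17/2)^2 = 226.98 mm^2
UTS = F_max / A0 = 159*1000 / 226.98
UTS = 700.5 MPa


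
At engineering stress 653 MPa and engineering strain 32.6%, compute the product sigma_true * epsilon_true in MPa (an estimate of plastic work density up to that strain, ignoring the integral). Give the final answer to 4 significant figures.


sigma_true = sigma_eng * (1 + epsilon_eng)
sigma_true = 653 * (1 + 0.326) = 865.878 MPa
epsilon_true = ln(1 + epsilon_eng)
epsilon_true = ln(1 + 0.326) = 0.282167
sigma_true * epsilon_true = 865.878 * 0.282167 = 244.3 MPa


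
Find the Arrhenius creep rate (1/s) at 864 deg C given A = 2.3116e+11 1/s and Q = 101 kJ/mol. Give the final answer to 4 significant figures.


rate = A * exp(-Q / (R*T))
T = 864 + 273.15 = 1137.15 K
rate = 2.3116e+11 * exp(-101e3 / (8.314 * 1137.15))
rate = 5.301e+06 1/s


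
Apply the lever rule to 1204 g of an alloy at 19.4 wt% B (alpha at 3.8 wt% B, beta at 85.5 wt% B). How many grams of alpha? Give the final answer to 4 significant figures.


f_alpha = (C_beta - C0) / (C_beta - C_alpha)
f_alpha = (85.5 - 19.4) / (85.5 - 3.8) = 0.809058
m_alpha = f_alpha * m_total = 0.809058 * 1204 = 974.1 g


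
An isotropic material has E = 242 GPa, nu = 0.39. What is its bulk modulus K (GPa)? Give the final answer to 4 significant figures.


K = E / (3*(1-2*nu))
K = 242 / (3*(1-2*0.39))
K = 366.7 GPa


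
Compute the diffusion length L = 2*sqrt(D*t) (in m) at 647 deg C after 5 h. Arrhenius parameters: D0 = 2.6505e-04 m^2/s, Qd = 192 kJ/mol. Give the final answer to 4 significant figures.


Step 1: D = D0 * exp(-Qd/(R*T))
T = 920.15 K
D = 2.6505e-04 * exp(-192e3 / (8.314 * 920.15)) = 3.33864e-15 m^2/s
Step 2: L = 2*sqrt(D*t)
t = 5 h = 18000 s
L = 2*sqrt(3.33864e-15 * 18000) = 1.55e-05 m


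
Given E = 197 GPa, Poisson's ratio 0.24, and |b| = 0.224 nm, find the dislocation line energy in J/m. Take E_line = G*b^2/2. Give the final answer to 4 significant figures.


Step 1: G = E / (2*(1+nu))
G = 197 / (2*(1+0.24)) = 79.4355 GPa = 7.94355e+10 Pa
Step 2: E_line = G*b^2/2
b = 0.224 nm = 2.24e-10 m
E_line = 0.5 * 7.94355e+10 * (2.24e-10)^2 = 1.993e-09 J/m


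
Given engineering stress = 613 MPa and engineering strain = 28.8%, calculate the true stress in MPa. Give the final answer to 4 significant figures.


sigma_true = sigma_eng * (1 + epsilon_eng)
sigma_true = 613 * (1 + 0.288)
sigma_true = 789.5 MPa


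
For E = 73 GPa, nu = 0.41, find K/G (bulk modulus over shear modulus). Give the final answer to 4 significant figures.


G = E / (2*(1+nu))
G = 73 / (2*(1+0.41)) = 25.8865 GPa
K = E / (3*(1-2*nu))
K = 73 / (3*(1-2*0.41)) = 135.185 GPa
K/G = 135.185 / 25.8865 = 5.222


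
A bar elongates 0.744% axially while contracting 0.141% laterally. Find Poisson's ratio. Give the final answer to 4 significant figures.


nu = -epsilon_lat / epsilon_axial
Lateral strain is contraction (negative), so using magnitudes:
nu = 0.141 / 0.744
nu = 0.1895


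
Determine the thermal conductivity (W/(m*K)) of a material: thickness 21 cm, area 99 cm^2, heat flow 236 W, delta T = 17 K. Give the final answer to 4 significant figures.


k = Q*L / (A*dT)
L = 0.21 m, A = 9.9e-03 m^2
k = 236 * 0.21 / (9.9e-03 * 17)
k = 294.5 W/(m*K)


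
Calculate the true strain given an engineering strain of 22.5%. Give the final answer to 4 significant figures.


epsilon_true = ln(1 + epsilon_eng)
epsilon_true = ln(1 + 0.225)
epsilon_true = 0.2029


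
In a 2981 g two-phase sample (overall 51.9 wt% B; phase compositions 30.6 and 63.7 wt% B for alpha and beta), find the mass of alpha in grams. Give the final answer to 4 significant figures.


f_alpha = (C_beta - C0) / (C_beta - C_alpha)
f_alpha = (63.7 - 51.9) / (63.7 - 30.6) = 0.356495
m_alpha = f_alpha * m_total = 0.356495 * 2981 = 1063 g


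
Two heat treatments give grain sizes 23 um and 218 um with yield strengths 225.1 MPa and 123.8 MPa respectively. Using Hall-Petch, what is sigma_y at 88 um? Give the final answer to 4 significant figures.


sigma_y = sigma0 + k / sqrt(d)
1/sqrt(d1) = 1/sqrt(2.3e-05) = 208.514;  1/sqrt(d2) = 67.7285
k = (sigma1 - sigma2) / (1/sqrt(d1) - 1/sqrt(d2)) = (225.1 - 123.8) / (208.514 - 67.7285) = 0.719532 MPa*m^0.5
sigma0 = sigma1 - k/sqrt(d1) = 225.1 - 0.719532*208.514 = 75.0671 MPa
sigma_y(d3) = 75.0671 + 0.719532 / sqrt(8.8e-05) = 151.8 MPa


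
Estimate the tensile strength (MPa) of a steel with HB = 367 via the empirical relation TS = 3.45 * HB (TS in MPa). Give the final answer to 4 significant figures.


TS (MPa) = 3.45 * HB
TS = 3.45 * 367
TS = 1266 MPa


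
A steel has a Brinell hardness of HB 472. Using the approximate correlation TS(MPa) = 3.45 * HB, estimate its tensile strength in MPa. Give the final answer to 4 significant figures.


TS (MPa) = 3.45 * HB
TS = 3.45 * 472
TS = 1628 MPa


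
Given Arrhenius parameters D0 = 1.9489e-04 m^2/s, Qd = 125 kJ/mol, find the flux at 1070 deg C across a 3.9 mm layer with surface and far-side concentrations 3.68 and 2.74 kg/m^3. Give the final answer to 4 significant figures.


Step 1: D = D0 * exp(-Qd/(R*T))
T = 1070 + 273.15 = 1343.15 K
D = 1.9489e-04 * exp(-125e3 / (8.314 * 1343.15)) = 2.68168e-09 m^2/s
Step 2: J = D * (C1 - C2) / dx
J = 2.68168e-09 * (3.68 - 2.74) / 3.9e-03
J = 6.464e-07 kg/(m^2*s)


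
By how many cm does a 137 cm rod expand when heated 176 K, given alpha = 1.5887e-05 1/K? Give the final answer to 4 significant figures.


dL = L0 * alpha * dT
dL = 137 * 1.5887e-05 * 176
dL = 0.3831 cm


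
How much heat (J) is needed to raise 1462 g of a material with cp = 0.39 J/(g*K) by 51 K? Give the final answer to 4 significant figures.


Q = m * cp * dT
Q = 1462 * 0.39 * 51
Q = 29080 J


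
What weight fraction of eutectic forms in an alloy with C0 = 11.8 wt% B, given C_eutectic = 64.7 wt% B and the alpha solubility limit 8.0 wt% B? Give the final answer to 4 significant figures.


f_primary = (C_e - C0) / (C_e - C_alpha_max)
f_primary = (64.7 - 11.8) / (64.7 - 8.0)
f_primary = 0.932981
f_eutectic = 1 - 0.932981 = 0.06702


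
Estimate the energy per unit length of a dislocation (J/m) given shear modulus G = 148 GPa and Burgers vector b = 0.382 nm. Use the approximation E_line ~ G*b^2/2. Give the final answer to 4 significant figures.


E = G*b^2/2
b = 0.382 nm = 3.82e-10 m
G = 148 GPa = 1.48e+11 Pa
E = 0.5 * 1.48e+11 * (3.82e-10)^2
E = 1.08e-08 J/m


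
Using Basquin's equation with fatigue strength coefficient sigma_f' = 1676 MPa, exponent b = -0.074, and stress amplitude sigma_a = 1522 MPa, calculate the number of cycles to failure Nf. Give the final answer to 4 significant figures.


sigma_a = sigma_f' * (2*Nf)^b
2*Nf = (sigma_a / sigma_f')^(1/b)
2*Nf = (1522 / 1676)^(1/-0.074)
2*Nf = 3.67847
Nf = 1.839 cycles


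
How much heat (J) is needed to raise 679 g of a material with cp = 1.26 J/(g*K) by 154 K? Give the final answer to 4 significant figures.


Q = m * cp * dT
Q = 679 * 1.26 * 154
Q = 131800 J


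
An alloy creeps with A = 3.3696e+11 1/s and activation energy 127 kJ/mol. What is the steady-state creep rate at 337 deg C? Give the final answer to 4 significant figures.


rate = A * exp(-Q / (R*T))
T = 337 + 273.15 = 610.15 K
rate = 3.3696e+11 * exp(-127e3 / (8.314 * 610.15))
rate = 4.516 1/s


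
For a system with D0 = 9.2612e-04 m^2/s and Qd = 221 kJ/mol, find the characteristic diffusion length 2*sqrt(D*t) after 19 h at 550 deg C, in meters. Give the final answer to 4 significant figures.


Step 1: D = D0 * exp(-Qd/(R*T))
T = 823.15 K
D = 9.2612e-04 * exp(-221e3 / (8.314 * 823.15)) = 8.75308e-18 m^2/s
Step 2: L = 2*sqrt(D*t)
t = 19 h = 68400 s
L = 2*sqrt(8.75308e-18 * 68400) = 1.548e-06 m


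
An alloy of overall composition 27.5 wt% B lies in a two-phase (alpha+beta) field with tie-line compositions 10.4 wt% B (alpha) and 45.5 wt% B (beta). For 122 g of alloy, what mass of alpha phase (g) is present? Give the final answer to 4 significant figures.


f_alpha = (C_beta - C0) / (C_beta - C_alpha)
f_alpha = (45.5 - 27.5) / (45.5 - 10.4) = 0.512821
m_alpha = f_alpha * m_total = 0.512821 * 122 = 62.56 g


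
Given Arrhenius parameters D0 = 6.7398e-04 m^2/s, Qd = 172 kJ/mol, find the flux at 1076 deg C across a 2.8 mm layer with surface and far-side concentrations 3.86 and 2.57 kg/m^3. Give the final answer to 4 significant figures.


Step 1: D = D0 * exp(-Qd/(R*T))
T = 1076 + 273.15 = 1349.15 K
D = 6.7398e-04 * exp(-172e3 / (8.314 * 1349.15)) = 1.47616e-10 m^2/s
Step 2: J = D * (C1 - C2) / dx
J = 1.47616e-10 * (3.86 - 2.57) / 2.8e-03
J = 6.801e-08 kg/(m^2*s)


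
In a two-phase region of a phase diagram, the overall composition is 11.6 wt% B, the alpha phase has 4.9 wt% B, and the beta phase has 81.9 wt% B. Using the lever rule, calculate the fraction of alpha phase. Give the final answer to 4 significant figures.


f_alpha = (C_beta - C0) / (C_beta - C_alpha)
f_alpha = (81.9 - 11.6) / (81.9 - 4.9)
f_alpha = 0.913


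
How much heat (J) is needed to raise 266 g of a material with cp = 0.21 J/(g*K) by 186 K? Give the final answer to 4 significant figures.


Q = m * cp * dT
Q = 266 * 0.21 * 186
Q = 10390 J


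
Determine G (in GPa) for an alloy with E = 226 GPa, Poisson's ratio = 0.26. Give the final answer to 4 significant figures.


G = E / (2*(1+nu))
G = 226 / (2*(1+0.26))
G = 89.68 GPa


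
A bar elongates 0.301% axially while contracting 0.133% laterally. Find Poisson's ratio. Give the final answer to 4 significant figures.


nu = -epsilon_lat / epsilon_axial
Lateral strain is contraction (negative), so using magnitudes:
nu = 0.133 / 0.301
nu = 0.4419


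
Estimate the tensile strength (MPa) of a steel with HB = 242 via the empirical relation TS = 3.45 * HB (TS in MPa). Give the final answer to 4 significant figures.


TS (MPa) = 3.45 * HB
TS = 3.45 * 242
TS = 834.9 MPa


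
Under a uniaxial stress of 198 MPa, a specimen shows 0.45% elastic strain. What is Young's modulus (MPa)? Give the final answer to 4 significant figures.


E = sigma / epsilon
epsilon = 0.45% = 4.5e-03
E = 198 / 4.5e-03
E = 44000 MPa


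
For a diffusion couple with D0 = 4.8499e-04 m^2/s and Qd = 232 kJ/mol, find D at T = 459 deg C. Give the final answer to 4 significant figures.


D = D0 * exp(-Qd / (R*T))
T = 732.15 K
D = 4.8499e-04 * exp(-232e3 / (8.314 * 732.15))
D = 1.359e-20 m^2/s


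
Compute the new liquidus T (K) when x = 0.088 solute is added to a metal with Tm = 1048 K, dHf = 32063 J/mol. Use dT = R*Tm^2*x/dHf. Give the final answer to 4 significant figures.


dT = R*Tm^2*x / dHf
dT = 8.314 * 1048^2 * 0.088 / 32063
dT = 25.0617 K
T_new = 1048 - 25.0617 = 1023 K


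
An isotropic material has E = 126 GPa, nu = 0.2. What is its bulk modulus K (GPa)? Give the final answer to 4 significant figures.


K = E / (3*(1-2*nu))
K = 126 / (3*(1-2*0.2))
K = 70 GPa


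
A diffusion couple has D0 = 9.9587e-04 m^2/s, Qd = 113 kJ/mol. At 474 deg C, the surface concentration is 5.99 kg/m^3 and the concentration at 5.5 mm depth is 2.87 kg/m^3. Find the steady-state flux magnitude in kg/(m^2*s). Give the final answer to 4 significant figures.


Step 1: D = D0 * exp(-Qd/(R*T))
T = 474 + 273.15 = 747.15 K
D = 9.9587e-04 * exp(-113e3 / (8.314 * 747.15)) = 1.25279e-11 m^2/s
Step 2: J = D * (C1 - C2) / dx
J = 1.25279e-11 * (5.99 - 2.87) / 5.5e-03
J = 7.107e-09 kg/(m^2*s)


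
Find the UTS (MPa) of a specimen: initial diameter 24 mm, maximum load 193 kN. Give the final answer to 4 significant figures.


A0 = pi*(d/2)^2 = pi*(24/2)^2 = 452.389 mm^2
UTS = F_max / A0 = 193*1000 / 452.389
UTS = 426.6 MPa


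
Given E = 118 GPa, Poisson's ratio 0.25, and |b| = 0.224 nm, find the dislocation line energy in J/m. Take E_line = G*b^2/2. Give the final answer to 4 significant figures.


Step 1: G = E / (2*(1+nu))
G = 118 / (2*(1+0.25)) = 47.2 GPa = 4.72e+10 Pa
Step 2: E_line = G*b^2/2
b = 0.224 nm = 2.24e-10 m
E_line = 0.5 * 4.72e+10 * (2.24e-10)^2 = 1.184e-09 J/m


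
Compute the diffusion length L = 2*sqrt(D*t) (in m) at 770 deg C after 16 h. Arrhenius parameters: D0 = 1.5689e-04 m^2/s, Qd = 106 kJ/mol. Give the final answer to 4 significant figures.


Step 1: D = D0 * exp(-Qd/(R*T))
T = 1043.15 K
D = 1.5689e-04 * exp(-106e3 / (8.314 * 1043.15)) = 7.71907e-10 m^2/s
Step 2: L = 2*sqrt(D*t)
t = 16 h = 57600 s
L = 2*sqrt(7.71907e-10 * 57600) = 0.01334 m


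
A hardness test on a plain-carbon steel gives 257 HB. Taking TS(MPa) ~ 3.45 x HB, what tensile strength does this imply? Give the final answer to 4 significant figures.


TS (MPa) = 3.45 * HB
TS = 3.45 * 257
TS = 886.7 MPa


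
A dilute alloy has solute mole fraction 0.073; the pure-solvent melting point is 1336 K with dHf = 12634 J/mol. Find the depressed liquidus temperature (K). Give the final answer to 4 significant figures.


dT = R*Tm^2*x / dHf
dT = 8.314 * 1336^2 * 0.073 / 12634
dT = 85.7442 K
T_new = 1336 - 85.7442 = 1250 K


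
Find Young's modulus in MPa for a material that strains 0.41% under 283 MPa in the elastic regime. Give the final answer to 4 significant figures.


E = sigma / epsilon
epsilon = 0.41% = 4.1e-03
E = 283 / 4.1e-03
E = 69020 MPa


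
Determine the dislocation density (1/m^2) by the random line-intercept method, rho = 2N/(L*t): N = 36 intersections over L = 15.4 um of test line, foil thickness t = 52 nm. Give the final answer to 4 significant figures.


rho = 2N / (L * t)
L = 15.4 um = 1.54e-05 m, t = 52 nm = 5.2e-08 m
rho = 2 * 36 / (1.54e-05 * 5.2e-08)
rho = 8.991e+13 1/m^2


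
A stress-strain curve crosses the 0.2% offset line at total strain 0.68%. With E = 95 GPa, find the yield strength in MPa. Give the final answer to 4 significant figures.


Offset strain = 0.002
Elastic strain at yield = total_strain - offset = 6.8e-03 - 0.002 = 4.8e-03
sigma_y = E * elastic_strain = 95000 * 4.8e-03
sigma_y = 456 MPa


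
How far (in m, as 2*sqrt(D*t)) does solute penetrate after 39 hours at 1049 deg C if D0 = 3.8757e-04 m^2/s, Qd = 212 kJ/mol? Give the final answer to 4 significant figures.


Step 1: D = D0 * exp(-Qd/(R*T))
T = 1322.15 K
D = 3.8757e-04 * exp(-212e3 / (8.314 * 1322.15)) = 1.63113e-12 m^2/s
Step 2: L = 2*sqrt(D*t)
t = 39 h = 140400 s
L = 2*sqrt(1.63113e-12 * 140400) = 9.571e-04 m


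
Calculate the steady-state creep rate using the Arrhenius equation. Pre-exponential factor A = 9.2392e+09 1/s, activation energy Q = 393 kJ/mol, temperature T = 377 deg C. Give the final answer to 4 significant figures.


rate = A * exp(-Q / (R*T))
T = 377 + 273.15 = 650.15 K
rate = 9.2392e+09 * exp(-393e3 / (8.314 * 650.15))
rate = 2.454e-22 1/s


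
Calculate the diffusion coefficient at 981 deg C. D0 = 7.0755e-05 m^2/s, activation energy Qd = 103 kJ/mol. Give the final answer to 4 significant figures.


D = D0 * exp(-Qd / (R*T))
T = 1254.15 K
D = 7.0755e-05 * exp(-103e3 / (8.314 * 1254.15))
D = 3.628e-09 m^2/s


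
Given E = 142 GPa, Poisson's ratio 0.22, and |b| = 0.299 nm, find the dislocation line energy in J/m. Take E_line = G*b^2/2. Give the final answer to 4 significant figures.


Step 1: G = E / (2*(1+nu))
G = 142 / (2*(1+0.22)) = 58.1967 GPa = 5.81967e+10 Pa
Step 2: E_line = G*b^2/2
b = 0.299 nm = 2.99e-10 m
E_line = 0.5 * 5.81967e+10 * (2.99e-10)^2 = 2.601e-09 J/m


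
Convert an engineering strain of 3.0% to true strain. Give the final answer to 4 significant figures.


epsilon_true = ln(1 + epsilon_eng)
epsilon_true = ln(1 + 0.03)
epsilon_true = 0.02956


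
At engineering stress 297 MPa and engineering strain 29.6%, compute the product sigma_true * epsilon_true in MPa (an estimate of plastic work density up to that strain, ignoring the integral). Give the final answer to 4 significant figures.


sigma_true = sigma_eng * (1 + epsilon_eng)
sigma_true = 297 * (1 + 0.296) = 384.912 MPa
epsilon_true = ln(1 + epsilon_eng)
epsilon_true = ln(1 + 0.296) = 0.259283
sigma_true * epsilon_true = 384.912 * 0.259283 = 99.8 MPa


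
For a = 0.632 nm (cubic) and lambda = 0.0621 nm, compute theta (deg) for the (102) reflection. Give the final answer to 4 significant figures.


d = a / sqrt(h^2+k^2+l^2)
d = 0.632 / sqrt(5) = 0.282639 nm
lambda = 2*d*sin(theta)  =>  sin(theta) = lambda / (2*d)
sin(theta) = 0.0621 / (2 * 0.282639) = 0.109857
theta = 6.307 deg


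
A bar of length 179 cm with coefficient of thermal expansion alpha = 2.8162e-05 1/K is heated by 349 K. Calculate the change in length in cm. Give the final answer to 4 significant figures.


dL = L0 * alpha * dT
dL = 179 * 2.8162e-05 * 349
dL = 1.759 cm


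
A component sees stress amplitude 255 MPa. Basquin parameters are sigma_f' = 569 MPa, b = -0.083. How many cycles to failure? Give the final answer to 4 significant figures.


sigma_a = sigma_f' * (2*Nf)^b
2*Nf = (sigma_a / sigma_f')^(1/b)
2*Nf = (255 / 569)^(1/-0.083)
2*Nf = 15836.7
Nf = 7918 cycles


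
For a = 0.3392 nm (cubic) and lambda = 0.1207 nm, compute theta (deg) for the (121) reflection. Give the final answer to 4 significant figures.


d = a / sqrt(h^2+k^2+l^2)
d = 0.3392 / sqrt(6) = 0.138478 nm
lambda = 2*d*sin(theta)  =>  sin(theta) = lambda / (2*d)
sin(theta) = 0.1207 / (2 * 0.138478) = 0.43581
theta = 25.84 deg


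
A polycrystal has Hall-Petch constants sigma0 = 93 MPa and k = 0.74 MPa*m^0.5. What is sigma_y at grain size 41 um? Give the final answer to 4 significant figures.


sigma_y = sigma0 + k / sqrt(d)
d = 41 um = 4.1e-05 m
sigma_y = 93 + 0.74 / sqrt(4.1e-05)
sigma_y = 208.6 MPa


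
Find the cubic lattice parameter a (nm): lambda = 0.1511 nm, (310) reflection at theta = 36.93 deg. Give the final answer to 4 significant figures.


d = lambda / (2*sin(theta))
d = 0.1511 / (2*sin(36.93 deg))
d = 0.125741 nm
a = d * sqrt(h^2+k^2+l^2) = 0.125741 * sqrt(10)
a = 0.3976 nm


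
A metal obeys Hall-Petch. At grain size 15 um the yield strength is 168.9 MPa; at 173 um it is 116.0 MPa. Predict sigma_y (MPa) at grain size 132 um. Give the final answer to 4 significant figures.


sigma_y = sigma0 + k / sqrt(d)
1/sqrt(d1) = 1/sqrt(1.5e-05) = 258.199;  1/sqrt(d2) = 76.0286
k = (sigma1 - sigma2) / (1/sqrt(d1) - 1/sqrt(d2)) = (168.9 - 116.0) / (258.199 - 76.0286) = 0.290388 MPa*m^0.5
sigma0 = sigma1 - k/sqrt(d1) = 168.9 - 0.290388*258.199 = 93.9222 MPa
sigma_y(d3) = 93.9222 + 0.290388 / sqrt(1.32e-04) = 119.2 MPa


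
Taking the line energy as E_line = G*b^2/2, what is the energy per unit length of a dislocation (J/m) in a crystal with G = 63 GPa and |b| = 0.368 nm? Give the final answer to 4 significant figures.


E = G*b^2/2
b = 0.368 nm = 3.68e-10 m
G = 63 GPa = 6.3e+10 Pa
E = 0.5 * 6.3e+10 * (3.68e-10)^2
E = 4.266e-09 J/m


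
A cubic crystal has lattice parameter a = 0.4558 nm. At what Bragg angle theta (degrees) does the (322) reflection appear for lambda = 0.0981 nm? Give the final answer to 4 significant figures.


d = a / sqrt(h^2+k^2+l^2)
d = 0.4558 / sqrt(17) = 0.110548 nm
lambda = 2*d*sin(theta)  =>  sin(theta) = lambda / (2*d)
sin(theta) = 0.0981 / (2 * 0.110548) = 0.4437
theta = 26.34 deg


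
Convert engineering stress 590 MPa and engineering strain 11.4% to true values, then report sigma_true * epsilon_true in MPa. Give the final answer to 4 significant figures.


sigma_true = sigma_eng * (1 + epsilon_eng)
sigma_true = 590 * (1 + 0.114) = 657.26 MPa
epsilon_true = ln(1 + epsilon_eng)
epsilon_true = ln(1 + 0.114) = 0.107957
sigma_true * epsilon_true = 657.26 * 0.107957 = 70.96 MPa


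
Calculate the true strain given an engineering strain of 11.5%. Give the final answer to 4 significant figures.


epsilon_true = ln(1 + epsilon_eng)
epsilon_true = ln(1 + 0.115)
epsilon_true = 0.1089


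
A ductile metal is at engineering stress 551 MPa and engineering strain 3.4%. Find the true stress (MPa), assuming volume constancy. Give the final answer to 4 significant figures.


sigma_true = sigma_eng * (1 + epsilon_eng)
sigma_true = 551 * (1 + 0.034)
sigma_true = 569.7 MPa


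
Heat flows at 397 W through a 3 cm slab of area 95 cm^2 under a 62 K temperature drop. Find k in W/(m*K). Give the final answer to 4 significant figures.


k = Q*L / (A*dT)
L = 0.03 m, A = 9.5e-03 m^2
k = 397 * 0.03 / (9.5e-03 * 62)
k = 20.22 W/(m*K)


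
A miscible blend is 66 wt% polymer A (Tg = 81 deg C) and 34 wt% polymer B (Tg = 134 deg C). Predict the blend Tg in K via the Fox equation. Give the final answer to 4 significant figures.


1/Tg = w1/Tg1 + w2/Tg2 (in Kelvin)
Tg1 = 354.15 K, Tg2 = 407.15 K
1/Tg = 0.66/354.15 + 0.34/407.15
Tg = 370.6 K


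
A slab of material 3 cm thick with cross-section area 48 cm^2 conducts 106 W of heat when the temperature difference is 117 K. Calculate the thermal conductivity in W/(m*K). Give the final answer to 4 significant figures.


k = Q*L / (A*dT)
L = 0.03 m, A = 4.8e-03 m^2
k = 106 * 0.03 / (4.8e-03 * 117)
k = 5.662 W/(m*K)


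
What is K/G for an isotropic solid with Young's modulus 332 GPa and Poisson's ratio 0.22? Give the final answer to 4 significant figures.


G = E / (2*(1+nu))
G = 332 / (2*(1+0.22)) = 136.066 GPa
K = E / (3*(1-2*nu))
K = 332 / (3*(1-2*0.22)) = 197.619 GPa
K/G = 197.619 / 136.066 = 1.452


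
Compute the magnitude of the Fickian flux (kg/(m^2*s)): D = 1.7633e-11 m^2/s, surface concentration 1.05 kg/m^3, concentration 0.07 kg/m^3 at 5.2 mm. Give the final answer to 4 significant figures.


J = -D * (dC/dx) = D * (C1 - C2) / dx
J = 1.7633e-11 * (1.05 - 0.07) / 5.2e-03
J = 3.323e-09 kg/(m^2*s)


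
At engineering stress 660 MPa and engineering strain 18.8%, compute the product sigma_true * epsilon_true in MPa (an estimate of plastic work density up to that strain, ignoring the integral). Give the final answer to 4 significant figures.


sigma_true = sigma_eng * (1 + epsilon_eng)
sigma_true = 660 * (1 + 0.188) = 784.08 MPa
epsilon_true = ln(1 + epsilon_eng)
epsilon_true = ln(1 + 0.188) = 0.172271
sigma_true * epsilon_true = 784.08 * 0.172271 = 135.1 MPa


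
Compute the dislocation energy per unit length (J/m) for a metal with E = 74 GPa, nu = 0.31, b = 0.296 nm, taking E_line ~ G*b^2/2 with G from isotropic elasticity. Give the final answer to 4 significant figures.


Step 1: G = E / (2*(1+nu))
G = 74 / (2*(1+0.31)) = 28.2443 GPa = 2.82443e+10 Pa
Step 2: E_line = G*b^2/2
b = 0.296 nm = 2.96e-10 m
E_line = 0.5 * 2.82443e+10 * (2.96e-10)^2 = 1.237e-09 J/m


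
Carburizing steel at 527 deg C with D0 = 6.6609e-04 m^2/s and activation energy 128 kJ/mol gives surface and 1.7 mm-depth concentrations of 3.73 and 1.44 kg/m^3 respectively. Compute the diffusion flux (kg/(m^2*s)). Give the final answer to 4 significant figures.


Step 1: D = D0 * exp(-Qd/(R*T))
T = 527 + 273.15 = 800.15 K
D = 6.6609e-04 * exp(-128e3 / (8.314 * 800.15)) = 2.93262e-12 m^2/s
Step 2: J = D * (C1 - C2) / dx
J = 2.93262e-12 * (3.73 - 1.44) / 1.7e-03
J = 3.95e-09 kg/(m^2*s)


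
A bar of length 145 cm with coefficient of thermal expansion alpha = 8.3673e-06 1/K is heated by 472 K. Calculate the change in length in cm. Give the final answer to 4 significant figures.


dL = L0 * alpha * dT
dL = 145 * 8.3673e-06 * 472
dL = 0.5727 cm


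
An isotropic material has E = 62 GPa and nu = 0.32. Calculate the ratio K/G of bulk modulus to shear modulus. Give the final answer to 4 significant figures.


G = E / (2*(1+nu))
G = 62 / (2*(1+0.32)) = 23.4848 GPa
K = E / (3*(1-2*nu))
K = 62 / (3*(1-2*0.32)) = 57.4074 GPa
K/G = 57.4074 / 23.4848 = 2.444


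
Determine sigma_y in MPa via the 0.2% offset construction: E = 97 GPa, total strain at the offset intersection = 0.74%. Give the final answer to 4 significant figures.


Offset strain = 0.002
Elastic strain at yield = total_strain - offset = 7.4e-03 - 0.002 = 5.4e-03
sigma_y = E * elastic_strain = 97000 * 5.4e-03
sigma_y = 523.8 MPa


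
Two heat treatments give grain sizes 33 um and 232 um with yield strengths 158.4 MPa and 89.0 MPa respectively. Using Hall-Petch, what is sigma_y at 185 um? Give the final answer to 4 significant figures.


sigma_y = sigma0 + k / sqrt(d)
1/sqrt(d1) = 1/sqrt(3.3e-05) = 174.078;  1/sqrt(d2) = 65.6532
k = (sigma1 - sigma2) / (1/sqrt(d1) - 1/sqrt(d2)) = (158.4 - 89.0) / (174.078 - 65.6532) = 0.640077 MPa*m^0.5
sigma0 = sigma1 - k/sqrt(d1) = 158.4 - 0.640077*174.078 = 46.9769 MPa
sigma_y(d3) = 46.9769 + 0.640077 / sqrt(1.85e-04) = 94.04 MPa


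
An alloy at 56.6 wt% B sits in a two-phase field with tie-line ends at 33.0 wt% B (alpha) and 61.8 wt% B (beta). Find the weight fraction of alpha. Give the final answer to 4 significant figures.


f_alpha = (C_beta - C0) / (C_beta - C_alpha)
f_alpha = (61.8 - 56.6) / (61.8 - 33.0)
f_alpha = 0.1806


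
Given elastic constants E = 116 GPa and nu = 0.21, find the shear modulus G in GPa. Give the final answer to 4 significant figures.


G = E / (2*(1+nu))
G = 116 / (2*(1+0.21))
G = 47.93 GPa


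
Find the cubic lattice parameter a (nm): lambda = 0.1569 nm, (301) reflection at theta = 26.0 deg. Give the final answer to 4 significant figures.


d = lambda / (2*sin(theta))
d = 0.1569 / (2*sin(26.0 deg))
d = 0.178958 nm
a = d * sqrt(h^2+k^2+l^2) = 0.178958 * sqrt(10)
a = 0.5659 nm


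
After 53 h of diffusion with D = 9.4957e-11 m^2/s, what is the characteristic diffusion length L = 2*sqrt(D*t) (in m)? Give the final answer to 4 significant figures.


t = 53 hr = 190800 s
Diffusion length = 2*sqrt(D*t)
= 2*sqrt(9.4957e-11 * 190800)
= 8.513e-03 m


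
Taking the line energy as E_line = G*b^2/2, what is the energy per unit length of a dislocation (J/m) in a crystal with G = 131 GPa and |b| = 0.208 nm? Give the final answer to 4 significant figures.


E = G*b^2/2
b = 0.208 nm = 2.08e-10 m
G = 131 GPa = 1.31e+11 Pa
E = 0.5 * 1.31e+11 * (2.08e-10)^2
E = 2.834e-09 J/m


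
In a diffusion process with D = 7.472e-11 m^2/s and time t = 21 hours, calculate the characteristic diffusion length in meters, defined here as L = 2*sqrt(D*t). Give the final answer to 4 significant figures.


t = 21 hr = 75600 s
Diffusion length = 2*sqrt(D*t)
= 2*sqrt(7.472e-11 * 75600)
= 4.753e-03 m


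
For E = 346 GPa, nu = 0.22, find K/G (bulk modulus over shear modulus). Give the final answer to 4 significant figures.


G = E / (2*(1+nu))
G = 346 / (2*(1+0.22)) = 141.803 GPa
K = E / (3*(1-2*nu))
K = 346 / (3*(1-2*0.22)) = 205.952 GPa
K/G = 205.952 / 141.803 = 1.452


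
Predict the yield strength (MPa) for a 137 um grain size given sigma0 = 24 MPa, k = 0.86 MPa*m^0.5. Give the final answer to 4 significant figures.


sigma_y = sigma0 + k / sqrt(d)
d = 137 um = 1.37e-04 m
sigma_y = 24 + 0.86 / sqrt(1.37e-04)
sigma_y = 97.47 MPa


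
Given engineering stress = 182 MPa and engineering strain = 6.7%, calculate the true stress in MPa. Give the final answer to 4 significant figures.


sigma_true = sigma_eng * (1 + epsilon_eng)
sigma_true = 182 * (1 + 0.067)
sigma_true = 194.2 MPa


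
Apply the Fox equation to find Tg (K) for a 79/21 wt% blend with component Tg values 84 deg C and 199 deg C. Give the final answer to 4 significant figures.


1/Tg = w1/Tg1 + w2/Tg2 (in Kelvin)
Tg1 = 357.15 K, Tg2 = 472.15 K
1/Tg = 0.79/357.15 + 0.21/472.15
Tg = 376.4 K


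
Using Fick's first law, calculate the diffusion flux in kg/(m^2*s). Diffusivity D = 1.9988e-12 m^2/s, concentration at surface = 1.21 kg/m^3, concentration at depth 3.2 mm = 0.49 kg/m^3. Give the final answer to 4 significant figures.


J = -D * (dC/dx) = D * (C1 - C2) / dx
J = 1.9988e-12 * (1.21 - 0.49) / 3.2e-03
J = 4.497e-10 kg/(m^2*s)


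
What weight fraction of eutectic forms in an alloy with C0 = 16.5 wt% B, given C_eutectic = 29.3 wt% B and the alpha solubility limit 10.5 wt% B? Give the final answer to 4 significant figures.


f_primary = (C_e - C0) / (C_e - C_alpha_max)
f_primary = (29.3 - 16.5) / (29.3 - 10.5)
f_primary = 0.680851
f_eutectic = 1 - 0.680851 = 0.3191


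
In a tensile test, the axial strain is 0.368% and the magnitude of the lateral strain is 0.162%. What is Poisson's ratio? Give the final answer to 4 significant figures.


nu = -epsilon_lat / epsilon_axial
Lateral strain is contraction (negative), so using magnitudes:
nu = 0.162 / 0.368
nu = 0.4402


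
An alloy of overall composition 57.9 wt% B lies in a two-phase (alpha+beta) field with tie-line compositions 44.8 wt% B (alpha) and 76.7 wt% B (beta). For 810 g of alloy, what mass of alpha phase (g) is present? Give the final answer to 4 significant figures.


f_alpha = (C_beta - C0) / (C_beta - C_alpha)
f_alpha = (76.7 - 57.9) / (76.7 - 44.8) = 0.589342
m_alpha = f_alpha * m_total = 0.589342 * 810 = 477.4 g
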